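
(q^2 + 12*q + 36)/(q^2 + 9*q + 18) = (q + 6)/(q + 3)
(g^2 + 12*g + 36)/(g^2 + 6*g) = (g + 6)/g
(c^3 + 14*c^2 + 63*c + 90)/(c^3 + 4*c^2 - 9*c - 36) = (c^2 + 11*c + 30)/(c^2 + c - 12)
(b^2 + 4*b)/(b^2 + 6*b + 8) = b/(b + 2)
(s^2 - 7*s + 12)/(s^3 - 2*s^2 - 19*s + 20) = (s^2 - 7*s + 12)/(s^3 - 2*s^2 - 19*s + 20)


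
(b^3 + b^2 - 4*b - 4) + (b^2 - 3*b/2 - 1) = b^3 + 2*b^2 - 11*b/2 - 5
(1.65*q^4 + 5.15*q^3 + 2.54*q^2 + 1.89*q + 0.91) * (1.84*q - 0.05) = 3.036*q^5 + 9.3935*q^4 + 4.4161*q^3 + 3.3506*q^2 + 1.5799*q - 0.0455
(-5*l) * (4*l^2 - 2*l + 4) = -20*l^3 + 10*l^2 - 20*l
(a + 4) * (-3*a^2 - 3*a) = -3*a^3 - 15*a^2 - 12*a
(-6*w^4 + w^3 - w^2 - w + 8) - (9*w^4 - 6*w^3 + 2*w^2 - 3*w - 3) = -15*w^4 + 7*w^3 - 3*w^2 + 2*w + 11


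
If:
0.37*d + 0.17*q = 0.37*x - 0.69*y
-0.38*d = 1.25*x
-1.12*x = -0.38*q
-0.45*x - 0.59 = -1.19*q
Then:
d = -0.63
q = 0.57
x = 0.19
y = 0.30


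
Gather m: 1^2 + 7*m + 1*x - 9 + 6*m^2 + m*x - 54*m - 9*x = 6*m^2 + m*(x - 47) - 8*x - 8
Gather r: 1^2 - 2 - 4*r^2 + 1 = -4*r^2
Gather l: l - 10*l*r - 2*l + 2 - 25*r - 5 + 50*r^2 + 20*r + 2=l*(-10*r - 1) + 50*r^2 - 5*r - 1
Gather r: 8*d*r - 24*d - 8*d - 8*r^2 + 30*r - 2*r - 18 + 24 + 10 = -32*d - 8*r^2 + r*(8*d + 28) + 16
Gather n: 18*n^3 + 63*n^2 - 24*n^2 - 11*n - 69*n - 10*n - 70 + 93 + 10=18*n^3 + 39*n^2 - 90*n + 33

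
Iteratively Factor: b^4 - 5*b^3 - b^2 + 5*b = (b - 1)*(b^3 - 4*b^2 - 5*b) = (b - 1)*(b + 1)*(b^2 - 5*b) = (b - 5)*(b - 1)*(b + 1)*(b)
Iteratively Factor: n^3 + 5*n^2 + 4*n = (n)*(n^2 + 5*n + 4) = n*(n + 4)*(n + 1)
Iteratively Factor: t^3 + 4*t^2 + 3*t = (t + 3)*(t^2 + t) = (t + 1)*(t + 3)*(t)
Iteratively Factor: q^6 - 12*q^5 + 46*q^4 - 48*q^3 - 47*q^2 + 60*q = (q - 3)*(q^5 - 9*q^4 + 19*q^3 + 9*q^2 - 20*q) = (q - 3)*(q + 1)*(q^4 - 10*q^3 + 29*q^2 - 20*q) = (q - 4)*(q - 3)*(q + 1)*(q^3 - 6*q^2 + 5*q) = q*(q - 4)*(q - 3)*(q + 1)*(q^2 - 6*q + 5) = q*(q - 4)*(q - 3)*(q - 1)*(q + 1)*(q - 5)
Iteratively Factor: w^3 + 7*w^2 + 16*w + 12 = (w + 3)*(w^2 + 4*w + 4) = (w + 2)*(w + 3)*(w + 2)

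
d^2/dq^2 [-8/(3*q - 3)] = -16/(3*(q - 1)^3)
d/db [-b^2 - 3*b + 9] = -2*b - 3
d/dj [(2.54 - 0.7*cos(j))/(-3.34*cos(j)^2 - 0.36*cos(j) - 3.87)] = (2.338*cos(j)^2 - 16.9672*cos(j) - 3.6234)*sin(j)/(11.1556*cos(j)^4 + 2.4048*cos(j)^3 + 25.9812*cos(j)^2 + 2.7864*cos(j) + 14.9769)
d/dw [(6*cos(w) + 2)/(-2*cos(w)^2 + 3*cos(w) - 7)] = 4*(-3*cos(w)^2 - 2*cos(w) + 12)*sin(w)/(3*cos(w) - cos(2*w) - 8)^2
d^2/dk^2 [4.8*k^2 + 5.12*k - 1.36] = 9.60000000000000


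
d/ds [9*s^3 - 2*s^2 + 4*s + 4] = 27*s^2 - 4*s + 4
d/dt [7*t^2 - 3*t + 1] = 14*t - 3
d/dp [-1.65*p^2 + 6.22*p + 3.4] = 6.22 - 3.3*p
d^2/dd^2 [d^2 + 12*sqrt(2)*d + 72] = 2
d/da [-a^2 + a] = 1 - 2*a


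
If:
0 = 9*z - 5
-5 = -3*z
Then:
No Solution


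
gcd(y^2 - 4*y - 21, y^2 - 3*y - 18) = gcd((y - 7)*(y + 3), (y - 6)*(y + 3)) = y + 3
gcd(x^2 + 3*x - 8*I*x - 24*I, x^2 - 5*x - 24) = x + 3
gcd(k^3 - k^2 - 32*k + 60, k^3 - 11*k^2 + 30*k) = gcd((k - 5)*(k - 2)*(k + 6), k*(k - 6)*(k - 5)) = k - 5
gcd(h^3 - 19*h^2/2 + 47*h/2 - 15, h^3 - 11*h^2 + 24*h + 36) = h - 6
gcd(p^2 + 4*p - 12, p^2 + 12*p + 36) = p + 6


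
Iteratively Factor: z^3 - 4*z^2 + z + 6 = (z - 2)*(z^2 - 2*z - 3) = (z - 3)*(z - 2)*(z + 1)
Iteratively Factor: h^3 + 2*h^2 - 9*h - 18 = (h + 3)*(h^2 - h - 6) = (h - 3)*(h + 3)*(h + 2)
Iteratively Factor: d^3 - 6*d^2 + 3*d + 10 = (d - 2)*(d^2 - 4*d - 5) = (d - 2)*(d + 1)*(d - 5)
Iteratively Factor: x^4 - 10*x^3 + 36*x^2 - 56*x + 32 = (x - 2)*(x^3 - 8*x^2 + 20*x - 16) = (x - 4)*(x - 2)*(x^2 - 4*x + 4) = (x - 4)*(x - 2)^2*(x - 2)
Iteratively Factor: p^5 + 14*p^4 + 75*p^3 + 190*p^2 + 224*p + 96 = (p + 1)*(p^4 + 13*p^3 + 62*p^2 + 128*p + 96) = (p + 1)*(p + 2)*(p^3 + 11*p^2 + 40*p + 48) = (p + 1)*(p + 2)*(p + 3)*(p^2 + 8*p + 16) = (p + 1)*(p + 2)*(p + 3)*(p + 4)*(p + 4)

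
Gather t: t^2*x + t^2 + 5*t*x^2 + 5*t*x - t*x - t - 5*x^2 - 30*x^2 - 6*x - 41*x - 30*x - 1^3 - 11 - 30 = t^2*(x + 1) + t*(5*x^2 + 4*x - 1) - 35*x^2 - 77*x - 42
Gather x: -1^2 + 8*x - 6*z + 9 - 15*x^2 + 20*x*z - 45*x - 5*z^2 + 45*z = -15*x^2 + x*(20*z - 37) - 5*z^2 + 39*z + 8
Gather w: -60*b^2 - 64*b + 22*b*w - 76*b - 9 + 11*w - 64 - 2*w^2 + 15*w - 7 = -60*b^2 - 140*b - 2*w^2 + w*(22*b + 26) - 80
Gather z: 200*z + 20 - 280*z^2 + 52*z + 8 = -280*z^2 + 252*z + 28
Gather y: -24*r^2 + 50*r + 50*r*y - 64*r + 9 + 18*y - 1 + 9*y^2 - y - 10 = -24*r^2 - 14*r + 9*y^2 + y*(50*r + 17) - 2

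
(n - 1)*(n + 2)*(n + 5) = n^3 + 6*n^2 + 3*n - 10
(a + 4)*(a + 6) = a^2 + 10*a + 24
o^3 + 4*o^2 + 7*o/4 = o*(o + 1/2)*(o + 7/2)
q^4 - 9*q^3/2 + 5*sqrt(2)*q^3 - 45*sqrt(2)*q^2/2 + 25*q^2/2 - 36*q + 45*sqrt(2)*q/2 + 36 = (q - 3)*(q - 3/2)*(q + sqrt(2))*(q + 4*sqrt(2))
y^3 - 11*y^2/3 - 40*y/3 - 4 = (y - 6)*(y + 1/3)*(y + 2)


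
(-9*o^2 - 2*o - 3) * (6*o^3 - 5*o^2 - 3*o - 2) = -54*o^5 + 33*o^4 + 19*o^3 + 39*o^2 + 13*o + 6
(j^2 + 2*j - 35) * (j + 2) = j^3 + 4*j^2 - 31*j - 70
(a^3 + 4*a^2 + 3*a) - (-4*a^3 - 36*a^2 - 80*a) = 5*a^3 + 40*a^2 + 83*a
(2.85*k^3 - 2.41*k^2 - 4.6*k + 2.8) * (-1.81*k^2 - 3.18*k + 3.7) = -5.1585*k^5 - 4.7009*k^4 + 26.5348*k^3 + 0.642999999999999*k^2 - 25.924*k + 10.36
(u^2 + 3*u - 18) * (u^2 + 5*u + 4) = u^4 + 8*u^3 + u^2 - 78*u - 72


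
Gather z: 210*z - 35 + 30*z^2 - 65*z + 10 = 30*z^2 + 145*z - 25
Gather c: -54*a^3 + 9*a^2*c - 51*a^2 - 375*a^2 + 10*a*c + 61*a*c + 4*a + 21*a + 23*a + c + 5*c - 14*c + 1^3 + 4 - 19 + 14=-54*a^3 - 426*a^2 + 48*a + c*(9*a^2 + 71*a - 8)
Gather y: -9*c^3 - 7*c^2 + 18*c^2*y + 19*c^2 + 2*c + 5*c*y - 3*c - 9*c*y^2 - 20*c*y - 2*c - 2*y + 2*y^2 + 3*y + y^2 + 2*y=-9*c^3 + 12*c^2 - 3*c + y^2*(3 - 9*c) + y*(18*c^2 - 15*c + 3)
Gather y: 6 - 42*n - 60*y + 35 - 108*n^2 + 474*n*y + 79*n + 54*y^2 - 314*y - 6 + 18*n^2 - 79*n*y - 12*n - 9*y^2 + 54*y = -90*n^2 + 25*n + 45*y^2 + y*(395*n - 320) + 35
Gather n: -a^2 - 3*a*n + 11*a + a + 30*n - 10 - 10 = -a^2 + 12*a + n*(30 - 3*a) - 20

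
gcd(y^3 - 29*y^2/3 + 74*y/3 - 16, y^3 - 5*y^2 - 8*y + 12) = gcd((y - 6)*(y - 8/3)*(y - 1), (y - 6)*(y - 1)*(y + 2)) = y^2 - 7*y + 6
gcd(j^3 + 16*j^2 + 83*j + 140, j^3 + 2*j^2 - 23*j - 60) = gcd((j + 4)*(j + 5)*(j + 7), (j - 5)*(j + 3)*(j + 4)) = j + 4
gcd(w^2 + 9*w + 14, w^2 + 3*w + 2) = w + 2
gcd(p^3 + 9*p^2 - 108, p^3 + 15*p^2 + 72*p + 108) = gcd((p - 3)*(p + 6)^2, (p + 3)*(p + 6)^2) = p^2 + 12*p + 36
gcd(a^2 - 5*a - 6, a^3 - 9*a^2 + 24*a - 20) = 1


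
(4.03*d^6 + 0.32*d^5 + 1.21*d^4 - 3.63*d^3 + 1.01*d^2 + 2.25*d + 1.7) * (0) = 0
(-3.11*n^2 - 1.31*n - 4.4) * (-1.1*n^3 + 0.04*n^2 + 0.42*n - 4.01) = 3.421*n^5 + 1.3166*n^4 + 3.4814*n^3 + 11.7449*n^2 + 3.4051*n + 17.644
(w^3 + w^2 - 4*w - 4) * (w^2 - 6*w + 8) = w^5 - 5*w^4 - 2*w^3 + 28*w^2 - 8*w - 32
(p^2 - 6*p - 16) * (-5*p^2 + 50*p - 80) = -5*p^4 + 80*p^3 - 300*p^2 - 320*p + 1280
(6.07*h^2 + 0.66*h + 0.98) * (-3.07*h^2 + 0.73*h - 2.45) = -18.6349*h^4 + 2.4049*h^3 - 17.3983*h^2 - 0.9016*h - 2.401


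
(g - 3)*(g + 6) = g^2 + 3*g - 18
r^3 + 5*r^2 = r^2*(r + 5)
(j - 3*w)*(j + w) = j^2 - 2*j*w - 3*w^2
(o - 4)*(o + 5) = o^2 + o - 20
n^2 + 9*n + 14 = (n + 2)*(n + 7)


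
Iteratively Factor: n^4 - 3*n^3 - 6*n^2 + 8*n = (n + 2)*(n^3 - 5*n^2 + 4*n) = (n - 1)*(n + 2)*(n^2 - 4*n) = n*(n - 1)*(n + 2)*(n - 4)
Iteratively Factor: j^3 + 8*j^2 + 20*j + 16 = (j + 2)*(j^2 + 6*j + 8) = (j + 2)*(j + 4)*(j + 2)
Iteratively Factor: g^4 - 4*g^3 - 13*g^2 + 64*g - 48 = (g - 3)*(g^3 - g^2 - 16*g + 16) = (g - 3)*(g + 4)*(g^2 - 5*g + 4) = (g - 3)*(g - 1)*(g + 4)*(g - 4)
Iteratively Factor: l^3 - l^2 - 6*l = (l + 2)*(l^2 - 3*l) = (l - 3)*(l + 2)*(l)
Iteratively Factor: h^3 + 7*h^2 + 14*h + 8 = (h + 4)*(h^2 + 3*h + 2) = (h + 1)*(h + 4)*(h + 2)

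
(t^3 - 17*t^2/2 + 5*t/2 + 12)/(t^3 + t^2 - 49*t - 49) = (t^2 - 19*t/2 + 12)/(t^2 - 49)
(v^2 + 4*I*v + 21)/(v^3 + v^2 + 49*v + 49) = (v - 3*I)/(v^2 + v*(1 - 7*I) - 7*I)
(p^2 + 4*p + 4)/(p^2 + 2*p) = (p + 2)/p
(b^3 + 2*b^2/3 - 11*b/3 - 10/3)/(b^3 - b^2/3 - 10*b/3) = (b + 1)/b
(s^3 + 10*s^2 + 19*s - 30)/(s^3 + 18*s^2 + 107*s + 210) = (s - 1)/(s + 7)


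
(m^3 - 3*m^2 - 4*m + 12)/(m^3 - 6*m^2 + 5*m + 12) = (m^2 - 4)/(m^2 - 3*m - 4)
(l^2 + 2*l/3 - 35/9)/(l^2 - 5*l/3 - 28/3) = (l - 5/3)/(l - 4)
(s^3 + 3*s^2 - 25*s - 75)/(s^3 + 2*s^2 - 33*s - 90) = (s - 5)/(s - 6)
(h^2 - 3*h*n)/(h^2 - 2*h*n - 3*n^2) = h/(h + n)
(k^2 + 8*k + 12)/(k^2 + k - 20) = (k^2 + 8*k + 12)/(k^2 + k - 20)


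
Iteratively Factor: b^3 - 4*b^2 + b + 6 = (b + 1)*(b^2 - 5*b + 6) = (b - 3)*(b + 1)*(b - 2)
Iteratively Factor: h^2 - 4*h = (h)*(h - 4)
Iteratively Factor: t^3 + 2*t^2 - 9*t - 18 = (t - 3)*(t^2 + 5*t + 6) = (t - 3)*(t + 2)*(t + 3)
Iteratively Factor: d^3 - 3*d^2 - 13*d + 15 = (d - 1)*(d^2 - 2*d - 15) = (d - 1)*(d + 3)*(d - 5)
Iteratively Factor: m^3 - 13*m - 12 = (m - 4)*(m^2 + 4*m + 3) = (m - 4)*(m + 3)*(m + 1)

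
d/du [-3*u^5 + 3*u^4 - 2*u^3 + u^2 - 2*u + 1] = -15*u^4 + 12*u^3 - 6*u^2 + 2*u - 2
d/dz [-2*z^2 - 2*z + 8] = -4*z - 2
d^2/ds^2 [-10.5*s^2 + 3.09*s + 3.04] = -21.0000000000000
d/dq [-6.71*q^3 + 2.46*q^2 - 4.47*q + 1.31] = -20.13*q^2 + 4.92*q - 4.47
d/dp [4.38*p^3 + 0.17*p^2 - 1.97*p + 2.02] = 13.14*p^2 + 0.34*p - 1.97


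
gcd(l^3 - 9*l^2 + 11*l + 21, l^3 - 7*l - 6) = l^2 - 2*l - 3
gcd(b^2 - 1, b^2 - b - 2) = b + 1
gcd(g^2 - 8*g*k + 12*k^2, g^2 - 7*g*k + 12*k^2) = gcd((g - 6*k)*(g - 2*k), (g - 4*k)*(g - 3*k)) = 1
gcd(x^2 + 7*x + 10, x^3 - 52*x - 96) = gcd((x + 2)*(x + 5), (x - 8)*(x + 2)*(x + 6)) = x + 2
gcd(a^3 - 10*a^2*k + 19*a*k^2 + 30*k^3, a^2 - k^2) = a + k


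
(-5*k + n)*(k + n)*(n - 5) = -5*k^2*n + 25*k^2 - 4*k*n^2 + 20*k*n + n^3 - 5*n^2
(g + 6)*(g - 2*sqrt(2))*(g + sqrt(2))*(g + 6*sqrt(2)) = g^4 + 6*g^3 + 5*sqrt(2)*g^3 - 16*g^2 + 30*sqrt(2)*g^2 - 96*g - 24*sqrt(2)*g - 144*sqrt(2)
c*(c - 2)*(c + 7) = c^3 + 5*c^2 - 14*c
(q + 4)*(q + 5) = q^2 + 9*q + 20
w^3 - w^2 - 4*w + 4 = (w - 2)*(w - 1)*(w + 2)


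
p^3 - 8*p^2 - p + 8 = (p - 8)*(p - 1)*(p + 1)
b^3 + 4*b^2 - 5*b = b*(b - 1)*(b + 5)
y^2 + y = y*(y + 1)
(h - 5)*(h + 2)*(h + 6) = h^3 + 3*h^2 - 28*h - 60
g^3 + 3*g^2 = g^2*(g + 3)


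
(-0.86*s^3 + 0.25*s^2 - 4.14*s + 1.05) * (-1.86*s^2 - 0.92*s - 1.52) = 1.5996*s^5 + 0.3262*s^4 + 8.7776*s^3 + 1.4758*s^2 + 5.3268*s - 1.596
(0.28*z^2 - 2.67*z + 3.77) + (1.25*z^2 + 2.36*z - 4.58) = 1.53*z^2 - 0.31*z - 0.81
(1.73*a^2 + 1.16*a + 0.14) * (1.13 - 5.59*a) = -9.6707*a^3 - 4.5295*a^2 + 0.5282*a + 0.1582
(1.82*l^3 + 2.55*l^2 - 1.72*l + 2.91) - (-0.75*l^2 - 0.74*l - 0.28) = 1.82*l^3 + 3.3*l^2 - 0.98*l + 3.19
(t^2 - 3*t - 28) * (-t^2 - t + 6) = -t^4 + 2*t^3 + 37*t^2 + 10*t - 168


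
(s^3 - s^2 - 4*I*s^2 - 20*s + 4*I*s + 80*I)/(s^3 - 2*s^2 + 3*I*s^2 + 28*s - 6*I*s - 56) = (s^2 - s - 20)/(s^2 + s*(-2 + 7*I) - 14*I)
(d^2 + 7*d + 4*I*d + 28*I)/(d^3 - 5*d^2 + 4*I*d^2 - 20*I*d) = (d + 7)/(d*(d - 5))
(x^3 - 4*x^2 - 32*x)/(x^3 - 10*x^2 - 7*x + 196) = x*(x - 8)/(x^2 - 14*x + 49)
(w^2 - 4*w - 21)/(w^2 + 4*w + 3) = (w - 7)/(w + 1)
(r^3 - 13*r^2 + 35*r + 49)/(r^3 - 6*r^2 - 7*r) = (r - 7)/r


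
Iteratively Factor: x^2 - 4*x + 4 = (x - 2)*(x - 2)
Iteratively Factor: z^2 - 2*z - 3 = (z - 3)*(z + 1)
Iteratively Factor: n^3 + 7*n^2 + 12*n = (n + 4)*(n^2 + 3*n) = n*(n + 4)*(n + 3)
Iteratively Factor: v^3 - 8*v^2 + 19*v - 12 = (v - 1)*(v^2 - 7*v + 12) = (v - 4)*(v - 1)*(v - 3)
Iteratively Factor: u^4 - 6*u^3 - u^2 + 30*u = (u + 2)*(u^3 - 8*u^2 + 15*u) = u*(u + 2)*(u^2 - 8*u + 15) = u*(u - 3)*(u + 2)*(u - 5)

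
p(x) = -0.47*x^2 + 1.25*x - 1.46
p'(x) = 1.25 - 0.94*x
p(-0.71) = -2.58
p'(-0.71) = 1.92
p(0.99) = -0.68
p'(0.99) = 0.32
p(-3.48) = -11.50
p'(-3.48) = 4.52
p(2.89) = -1.77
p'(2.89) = -1.47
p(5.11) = -7.35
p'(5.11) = -3.55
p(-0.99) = -3.16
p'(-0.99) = 2.18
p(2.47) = -1.24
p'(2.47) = -1.07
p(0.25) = -1.18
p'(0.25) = 1.02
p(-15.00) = -125.96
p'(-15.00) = 15.35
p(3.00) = -1.94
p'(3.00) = -1.57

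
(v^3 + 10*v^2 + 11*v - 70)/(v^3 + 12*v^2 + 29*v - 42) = (v^2 + 3*v - 10)/(v^2 + 5*v - 6)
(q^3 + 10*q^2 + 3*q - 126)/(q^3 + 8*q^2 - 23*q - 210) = (q - 3)/(q - 5)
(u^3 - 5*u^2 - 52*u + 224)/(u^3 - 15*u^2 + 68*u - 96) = (u + 7)/(u - 3)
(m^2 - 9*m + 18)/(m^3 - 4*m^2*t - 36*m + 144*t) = (3 - m)/(-m^2 + 4*m*t - 6*m + 24*t)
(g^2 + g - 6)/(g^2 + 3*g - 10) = (g + 3)/(g + 5)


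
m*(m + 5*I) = m^2 + 5*I*m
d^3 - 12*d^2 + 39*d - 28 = (d - 7)*(d - 4)*(d - 1)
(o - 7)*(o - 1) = o^2 - 8*o + 7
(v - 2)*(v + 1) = v^2 - v - 2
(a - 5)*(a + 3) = a^2 - 2*a - 15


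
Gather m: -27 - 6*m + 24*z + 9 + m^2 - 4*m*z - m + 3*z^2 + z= m^2 + m*(-4*z - 7) + 3*z^2 + 25*z - 18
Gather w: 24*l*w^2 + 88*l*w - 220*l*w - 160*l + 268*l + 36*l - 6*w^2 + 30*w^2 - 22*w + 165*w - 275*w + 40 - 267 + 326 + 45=144*l + w^2*(24*l + 24) + w*(-132*l - 132) + 144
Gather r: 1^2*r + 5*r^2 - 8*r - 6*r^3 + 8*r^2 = -6*r^3 + 13*r^2 - 7*r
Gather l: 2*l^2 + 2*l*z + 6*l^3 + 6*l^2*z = 6*l^3 + l^2*(6*z + 2) + 2*l*z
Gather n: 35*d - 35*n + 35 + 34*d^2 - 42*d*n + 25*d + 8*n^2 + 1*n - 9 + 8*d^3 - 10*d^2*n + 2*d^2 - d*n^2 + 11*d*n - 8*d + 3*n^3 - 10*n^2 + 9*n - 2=8*d^3 + 36*d^2 + 52*d + 3*n^3 + n^2*(-d - 2) + n*(-10*d^2 - 31*d - 25) + 24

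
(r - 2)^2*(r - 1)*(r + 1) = r^4 - 4*r^3 + 3*r^2 + 4*r - 4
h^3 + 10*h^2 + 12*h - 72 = (h - 2)*(h + 6)^2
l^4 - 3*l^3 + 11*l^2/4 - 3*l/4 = l*(l - 3/2)*(l - 1)*(l - 1/2)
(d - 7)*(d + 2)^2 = d^3 - 3*d^2 - 24*d - 28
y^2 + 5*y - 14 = (y - 2)*(y + 7)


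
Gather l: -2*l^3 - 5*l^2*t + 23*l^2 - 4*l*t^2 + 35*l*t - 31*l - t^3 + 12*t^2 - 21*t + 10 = -2*l^3 + l^2*(23 - 5*t) + l*(-4*t^2 + 35*t - 31) - t^3 + 12*t^2 - 21*t + 10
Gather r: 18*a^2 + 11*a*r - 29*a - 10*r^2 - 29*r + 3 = 18*a^2 - 29*a - 10*r^2 + r*(11*a - 29) + 3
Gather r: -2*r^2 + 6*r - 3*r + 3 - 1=-2*r^2 + 3*r + 2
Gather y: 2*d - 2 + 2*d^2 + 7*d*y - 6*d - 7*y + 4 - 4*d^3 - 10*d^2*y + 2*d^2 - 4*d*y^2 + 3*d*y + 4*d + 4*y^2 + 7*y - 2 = -4*d^3 + 4*d^2 + y^2*(4 - 4*d) + y*(-10*d^2 + 10*d)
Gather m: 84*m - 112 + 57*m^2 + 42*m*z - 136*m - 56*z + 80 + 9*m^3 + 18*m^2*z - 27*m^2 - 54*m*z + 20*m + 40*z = 9*m^3 + m^2*(18*z + 30) + m*(-12*z - 32) - 16*z - 32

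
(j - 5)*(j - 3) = j^2 - 8*j + 15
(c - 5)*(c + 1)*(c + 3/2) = c^3 - 5*c^2/2 - 11*c - 15/2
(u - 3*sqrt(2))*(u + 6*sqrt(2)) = u^2 + 3*sqrt(2)*u - 36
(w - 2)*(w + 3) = w^2 + w - 6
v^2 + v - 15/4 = (v - 3/2)*(v + 5/2)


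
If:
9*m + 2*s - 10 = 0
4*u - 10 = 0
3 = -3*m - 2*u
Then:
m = -8/3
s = 17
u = 5/2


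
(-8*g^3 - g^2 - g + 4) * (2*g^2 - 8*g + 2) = -16*g^5 + 62*g^4 - 10*g^3 + 14*g^2 - 34*g + 8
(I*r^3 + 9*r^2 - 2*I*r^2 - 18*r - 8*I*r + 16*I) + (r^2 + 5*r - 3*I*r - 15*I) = I*r^3 + 10*r^2 - 2*I*r^2 - 13*r - 11*I*r + I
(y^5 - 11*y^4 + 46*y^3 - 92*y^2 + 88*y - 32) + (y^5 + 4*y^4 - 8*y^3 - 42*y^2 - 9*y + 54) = 2*y^5 - 7*y^4 + 38*y^3 - 134*y^2 + 79*y + 22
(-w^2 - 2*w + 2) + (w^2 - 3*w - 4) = -5*w - 2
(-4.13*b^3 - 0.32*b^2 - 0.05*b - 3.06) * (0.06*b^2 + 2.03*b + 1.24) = -0.2478*b^5 - 8.4031*b^4 - 5.7738*b^3 - 0.6819*b^2 - 6.2738*b - 3.7944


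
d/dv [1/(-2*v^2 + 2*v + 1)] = 2*(2*v - 1)/(-2*v^2 + 2*v + 1)^2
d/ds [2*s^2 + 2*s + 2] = 4*s + 2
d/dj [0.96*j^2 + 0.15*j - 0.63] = 1.92*j + 0.15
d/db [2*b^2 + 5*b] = 4*b + 5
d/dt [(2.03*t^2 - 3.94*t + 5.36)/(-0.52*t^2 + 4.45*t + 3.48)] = (6.9847*t^2 + 19.7032*t - 37.5632)/(0.2704*t^4 - 4.628*t^3 + 16.1833*t^2 + 30.972*t + 12.1104)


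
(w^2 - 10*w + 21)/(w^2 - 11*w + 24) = (w - 7)/(w - 8)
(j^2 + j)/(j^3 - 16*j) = (j + 1)/(j^2 - 16)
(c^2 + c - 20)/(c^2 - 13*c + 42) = (c^2 + c - 20)/(c^2 - 13*c + 42)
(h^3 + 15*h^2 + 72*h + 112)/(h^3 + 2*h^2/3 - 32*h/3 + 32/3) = 3*(h^2 + 11*h + 28)/(3*h^2 - 10*h + 8)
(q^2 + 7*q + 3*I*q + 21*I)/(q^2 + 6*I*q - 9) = (q + 7)/(q + 3*I)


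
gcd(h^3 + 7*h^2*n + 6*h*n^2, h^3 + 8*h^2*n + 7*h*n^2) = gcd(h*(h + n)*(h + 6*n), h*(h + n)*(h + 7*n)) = h^2 + h*n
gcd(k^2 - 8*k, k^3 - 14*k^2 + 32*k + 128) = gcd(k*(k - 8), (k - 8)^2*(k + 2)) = k - 8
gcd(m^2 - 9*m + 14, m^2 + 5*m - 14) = m - 2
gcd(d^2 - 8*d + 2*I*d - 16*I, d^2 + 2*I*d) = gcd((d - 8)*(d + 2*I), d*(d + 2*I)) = d + 2*I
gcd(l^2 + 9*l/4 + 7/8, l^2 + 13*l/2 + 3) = l + 1/2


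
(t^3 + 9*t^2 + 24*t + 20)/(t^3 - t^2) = (t^3 + 9*t^2 + 24*t + 20)/(t^2*(t - 1))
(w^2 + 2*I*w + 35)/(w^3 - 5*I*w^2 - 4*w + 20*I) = (w + 7*I)/(w^2 - 4)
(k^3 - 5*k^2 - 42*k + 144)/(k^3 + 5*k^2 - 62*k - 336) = (k - 3)/(k + 7)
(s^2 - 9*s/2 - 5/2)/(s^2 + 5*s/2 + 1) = (s - 5)/(s + 2)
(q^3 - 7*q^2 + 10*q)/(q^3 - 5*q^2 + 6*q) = (q - 5)/(q - 3)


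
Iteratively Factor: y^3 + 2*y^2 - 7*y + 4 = (y + 4)*(y^2 - 2*y + 1) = (y - 1)*(y + 4)*(y - 1)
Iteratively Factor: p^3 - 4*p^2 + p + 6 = (p - 3)*(p^2 - p - 2) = (p - 3)*(p + 1)*(p - 2)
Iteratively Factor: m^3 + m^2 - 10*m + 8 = (m - 1)*(m^2 + 2*m - 8) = (m - 1)*(m + 4)*(m - 2)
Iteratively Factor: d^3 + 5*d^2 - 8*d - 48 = (d - 3)*(d^2 + 8*d + 16) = (d - 3)*(d + 4)*(d + 4)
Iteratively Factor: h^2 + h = (h)*(h + 1)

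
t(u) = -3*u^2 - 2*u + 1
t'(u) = -6*u - 2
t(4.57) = -70.79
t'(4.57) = -29.42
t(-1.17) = -0.77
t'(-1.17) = 5.02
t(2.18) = -17.62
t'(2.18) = -15.08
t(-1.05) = -0.21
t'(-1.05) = 4.30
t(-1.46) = -2.47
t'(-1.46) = 6.76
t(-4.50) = -50.75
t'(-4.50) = 25.00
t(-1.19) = -0.87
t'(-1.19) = 5.14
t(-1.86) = -5.66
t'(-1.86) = 9.16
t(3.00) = -32.00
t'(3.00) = -20.00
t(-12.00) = -407.00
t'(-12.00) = 70.00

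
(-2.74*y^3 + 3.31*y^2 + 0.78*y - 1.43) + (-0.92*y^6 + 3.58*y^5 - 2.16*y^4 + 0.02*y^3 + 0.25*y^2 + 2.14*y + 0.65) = -0.92*y^6 + 3.58*y^5 - 2.16*y^4 - 2.72*y^3 + 3.56*y^2 + 2.92*y - 0.78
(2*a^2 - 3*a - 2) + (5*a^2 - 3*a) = 7*a^2 - 6*a - 2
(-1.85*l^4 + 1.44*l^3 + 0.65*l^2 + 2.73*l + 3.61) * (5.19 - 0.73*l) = 1.3505*l^5 - 10.6527*l^4 + 6.9991*l^3 + 1.3806*l^2 + 11.5334*l + 18.7359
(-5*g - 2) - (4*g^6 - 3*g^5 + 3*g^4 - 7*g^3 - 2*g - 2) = -4*g^6 + 3*g^5 - 3*g^4 + 7*g^3 - 3*g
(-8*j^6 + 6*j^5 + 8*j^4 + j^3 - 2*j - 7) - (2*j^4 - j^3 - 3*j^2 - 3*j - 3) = -8*j^6 + 6*j^5 + 6*j^4 + 2*j^3 + 3*j^2 + j - 4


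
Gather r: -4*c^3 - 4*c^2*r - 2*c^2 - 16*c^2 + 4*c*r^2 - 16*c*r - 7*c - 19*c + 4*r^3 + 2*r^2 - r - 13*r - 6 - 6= -4*c^3 - 18*c^2 - 26*c + 4*r^3 + r^2*(4*c + 2) + r*(-4*c^2 - 16*c - 14) - 12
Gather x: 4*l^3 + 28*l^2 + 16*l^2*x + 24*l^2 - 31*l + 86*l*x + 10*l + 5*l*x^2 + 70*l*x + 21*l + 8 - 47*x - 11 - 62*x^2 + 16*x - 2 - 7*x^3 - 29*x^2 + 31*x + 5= 4*l^3 + 52*l^2 - 7*x^3 + x^2*(5*l - 91) + x*(16*l^2 + 156*l)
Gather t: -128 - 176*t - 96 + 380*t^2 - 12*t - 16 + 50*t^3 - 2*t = 50*t^3 + 380*t^2 - 190*t - 240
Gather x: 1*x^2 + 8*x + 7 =x^2 + 8*x + 7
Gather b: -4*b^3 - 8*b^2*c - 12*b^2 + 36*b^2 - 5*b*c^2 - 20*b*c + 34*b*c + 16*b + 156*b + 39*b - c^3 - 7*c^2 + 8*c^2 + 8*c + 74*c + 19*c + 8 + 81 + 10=-4*b^3 + b^2*(24 - 8*c) + b*(-5*c^2 + 14*c + 211) - c^3 + c^2 + 101*c + 99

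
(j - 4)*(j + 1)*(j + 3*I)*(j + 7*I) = j^4 - 3*j^3 + 10*I*j^3 - 25*j^2 - 30*I*j^2 + 63*j - 40*I*j + 84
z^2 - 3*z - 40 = (z - 8)*(z + 5)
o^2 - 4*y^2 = (o - 2*y)*(o + 2*y)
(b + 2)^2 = b^2 + 4*b + 4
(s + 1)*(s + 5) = s^2 + 6*s + 5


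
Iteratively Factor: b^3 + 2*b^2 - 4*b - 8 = (b + 2)*(b^2 - 4) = (b + 2)^2*(b - 2)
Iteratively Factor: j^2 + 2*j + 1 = (j + 1)*(j + 1)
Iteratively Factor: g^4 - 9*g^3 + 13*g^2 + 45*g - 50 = (g - 1)*(g^3 - 8*g^2 + 5*g + 50) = (g - 5)*(g - 1)*(g^2 - 3*g - 10) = (g - 5)^2*(g - 1)*(g + 2)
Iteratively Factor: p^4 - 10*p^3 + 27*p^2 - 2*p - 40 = (p - 2)*(p^3 - 8*p^2 + 11*p + 20) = (p - 5)*(p - 2)*(p^2 - 3*p - 4) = (p - 5)*(p - 2)*(p + 1)*(p - 4)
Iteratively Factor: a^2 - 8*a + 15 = (a - 5)*(a - 3)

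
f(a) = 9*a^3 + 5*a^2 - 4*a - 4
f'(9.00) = 2273.00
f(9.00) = 6926.00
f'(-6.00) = 908.00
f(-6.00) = -1744.00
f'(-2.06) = 89.98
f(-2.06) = -53.22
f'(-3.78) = 343.99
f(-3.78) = -403.53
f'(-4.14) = 417.37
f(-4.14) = -540.36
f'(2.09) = 134.84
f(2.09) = 91.64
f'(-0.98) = 12.13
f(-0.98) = -3.75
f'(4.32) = 543.08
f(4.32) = 797.63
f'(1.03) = 34.94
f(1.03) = 7.02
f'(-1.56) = 46.11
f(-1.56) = -19.76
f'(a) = 27*a^2 + 10*a - 4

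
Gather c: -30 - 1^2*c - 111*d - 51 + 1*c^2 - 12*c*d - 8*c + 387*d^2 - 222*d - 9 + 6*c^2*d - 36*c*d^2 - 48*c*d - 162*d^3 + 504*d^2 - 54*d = c^2*(6*d + 1) + c*(-36*d^2 - 60*d - 9) - 162*d^3 + 891*d^2 - 387*d - 90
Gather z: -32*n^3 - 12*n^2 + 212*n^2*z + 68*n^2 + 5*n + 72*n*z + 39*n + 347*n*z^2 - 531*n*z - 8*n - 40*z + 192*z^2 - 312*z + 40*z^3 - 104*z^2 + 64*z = -32*n^3 + 56*n^2 + 36*n + 40*z^3 + z^2*(347*n + 88) + z*(212*n^2 - 459*n - 288)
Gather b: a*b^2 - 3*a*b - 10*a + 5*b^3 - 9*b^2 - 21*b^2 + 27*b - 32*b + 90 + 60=-10*a + 5*b^3 + b^2*(a - 30) + b*(-3*a - 5) + 150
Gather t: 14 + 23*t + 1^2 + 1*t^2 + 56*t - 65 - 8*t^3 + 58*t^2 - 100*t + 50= -8*t^3 + 59*t^2 - 21*t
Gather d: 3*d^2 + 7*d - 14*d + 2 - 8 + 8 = 3*d^2 - 7*d + 2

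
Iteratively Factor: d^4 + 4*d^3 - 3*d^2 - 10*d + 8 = (d + 2)*(d^3 + 2*d^2 - 7*d + 4) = (d - 1)*(d + 2)*(d^2 + 3*d - 4) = (d - 1)^2*(d + 2)*(d + 4)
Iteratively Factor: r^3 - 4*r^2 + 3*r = (r - 3)*(r^2 - r) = r*(r - 3)*(r - 1)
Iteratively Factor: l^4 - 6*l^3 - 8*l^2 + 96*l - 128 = (l - 4)*(l^3 - 2*l^2 - 16*l + 32) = (l - 4)*(l + 4)*(l^2 - 6*l + 8) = (l - 4)^2*(l + 4)*(l - 2)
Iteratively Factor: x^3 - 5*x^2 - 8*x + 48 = (x + 3)*(x^2 - 8*x + 16) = (x - 4)*(x + 3)*(x - 4)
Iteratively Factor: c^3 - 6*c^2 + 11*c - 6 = (c - 3)*(c^2 - 3*c + 2) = (c - 3)*(c - 1)*(c - 2)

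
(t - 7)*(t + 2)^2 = t^3 - 3*t^2 - 24*t - 28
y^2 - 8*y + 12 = (y - 6)*(y - 2)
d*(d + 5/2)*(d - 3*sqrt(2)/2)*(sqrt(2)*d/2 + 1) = sqrt(2)*d^4/2 - d^3/2 + 5*sqrt(2)*d^3/4 - 3*sqrt(2)*d^2/2 - 5*d^2/4 - 15*sqrt(2)*d/4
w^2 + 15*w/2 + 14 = (w + 7/2)*(w + 4)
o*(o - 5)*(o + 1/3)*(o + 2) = o^4 - 8*o^3/3 - 11*o^2 - 10*o/3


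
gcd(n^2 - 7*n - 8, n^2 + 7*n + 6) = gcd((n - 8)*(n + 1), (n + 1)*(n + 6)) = n + 1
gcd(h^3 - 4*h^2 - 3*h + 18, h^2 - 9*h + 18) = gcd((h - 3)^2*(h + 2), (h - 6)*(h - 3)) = h - 3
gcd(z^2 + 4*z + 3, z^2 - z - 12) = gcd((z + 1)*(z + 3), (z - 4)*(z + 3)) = z + 3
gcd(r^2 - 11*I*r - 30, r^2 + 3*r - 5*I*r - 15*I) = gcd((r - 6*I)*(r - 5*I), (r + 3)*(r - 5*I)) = r - 5*I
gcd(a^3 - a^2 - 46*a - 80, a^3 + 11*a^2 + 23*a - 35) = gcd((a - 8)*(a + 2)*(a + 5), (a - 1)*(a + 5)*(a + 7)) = a + 5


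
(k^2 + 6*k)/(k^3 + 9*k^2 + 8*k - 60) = k/(k^2 + 3*k - 10)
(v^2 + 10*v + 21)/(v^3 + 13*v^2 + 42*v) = (v + 3)/(v*(v + 6))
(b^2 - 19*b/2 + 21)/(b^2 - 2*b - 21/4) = 2*(b - 6)/(2*b + 3)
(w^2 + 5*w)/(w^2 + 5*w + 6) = w*(w + 5)/(w^2 + 5*w + 6)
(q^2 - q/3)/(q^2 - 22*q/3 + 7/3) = q/(q - 7)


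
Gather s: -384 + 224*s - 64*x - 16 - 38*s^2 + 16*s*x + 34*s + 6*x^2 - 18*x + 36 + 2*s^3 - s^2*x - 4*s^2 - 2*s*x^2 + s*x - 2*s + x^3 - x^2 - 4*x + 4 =2*s^3 + s^2*(-x - 42) + s*(-2*x^2 + 17*x + 256) + x^3 + 5*x^2 - 86*x - 360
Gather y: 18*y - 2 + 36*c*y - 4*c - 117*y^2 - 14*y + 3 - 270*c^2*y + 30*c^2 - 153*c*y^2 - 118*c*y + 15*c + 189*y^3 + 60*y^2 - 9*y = 30*c^2 + 11*c + 189*y^3 + y^2*(-153*c - 57) + y*(-270*c^2 - 82*c - 5) + 1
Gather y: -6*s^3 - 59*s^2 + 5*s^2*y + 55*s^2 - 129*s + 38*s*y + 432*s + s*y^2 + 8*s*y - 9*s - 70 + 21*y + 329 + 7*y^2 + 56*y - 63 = -6*s^3 - 4*s^2 + 294*s + y^2*(s + 7) + y*(5*s^2 + 46*s + 77) + 196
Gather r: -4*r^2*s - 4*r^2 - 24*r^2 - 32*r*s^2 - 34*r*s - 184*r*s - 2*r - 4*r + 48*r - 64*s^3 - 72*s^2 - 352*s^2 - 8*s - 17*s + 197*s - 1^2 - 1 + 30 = r^2*(-4*s - 28) + r*(-32*s^2 - 218*s + 42) - 64*s^3 - 424*s^2 + 172*s + 28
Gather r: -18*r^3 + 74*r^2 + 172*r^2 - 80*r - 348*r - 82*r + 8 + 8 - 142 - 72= -18*r^3 + 246*r^2 - 510*r - 198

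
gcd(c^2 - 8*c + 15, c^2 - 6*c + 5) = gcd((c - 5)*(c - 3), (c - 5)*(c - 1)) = c - 5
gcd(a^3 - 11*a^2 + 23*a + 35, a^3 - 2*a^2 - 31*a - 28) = a^2 - 6*a - 7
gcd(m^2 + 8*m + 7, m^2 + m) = m + 1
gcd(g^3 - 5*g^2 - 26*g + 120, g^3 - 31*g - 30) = g^2 - g - 30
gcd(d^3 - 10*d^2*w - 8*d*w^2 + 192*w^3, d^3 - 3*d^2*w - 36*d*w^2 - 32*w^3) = -d^2 + 4*d*w + 32*w^2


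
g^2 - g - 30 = (g - 6)*(g + 5)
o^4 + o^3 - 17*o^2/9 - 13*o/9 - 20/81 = (o - 4/3)*(o + 1/3)^2*(o + 5/3)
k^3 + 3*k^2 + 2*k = k*(k + 1)*(k + 2)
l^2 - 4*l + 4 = (l - 2)^2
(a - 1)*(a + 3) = a^2 + 2*a - 3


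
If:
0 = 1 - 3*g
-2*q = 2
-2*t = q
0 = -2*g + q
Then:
No Solution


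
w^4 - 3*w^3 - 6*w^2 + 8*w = w*(w - 4)*(w - 1)*(w + 2)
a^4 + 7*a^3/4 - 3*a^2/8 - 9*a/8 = a*(a - 3/4)*(a + 1)*(a + 3/2)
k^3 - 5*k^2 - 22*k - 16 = (k - 8)*(k + 1)*(k + 2)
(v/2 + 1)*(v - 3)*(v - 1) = v^3/2 - v^2 - 5*v/2 + 3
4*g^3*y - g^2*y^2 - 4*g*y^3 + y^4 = y*(-4*g + y)*(-g + y)*(g + y)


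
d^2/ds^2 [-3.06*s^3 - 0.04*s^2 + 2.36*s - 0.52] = -18.36*s - 0.08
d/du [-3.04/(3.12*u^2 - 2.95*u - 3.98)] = (18.9696*u - 8.968)/(-3.12*u^2 + 2.95*u + 3.98)^2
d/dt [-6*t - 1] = -6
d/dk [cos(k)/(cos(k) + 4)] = -4*sin(k)/(cos(k) + 4)^2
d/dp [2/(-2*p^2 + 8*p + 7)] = 8*(p - 2)/(-2*p^2 + 8*p + 7)^2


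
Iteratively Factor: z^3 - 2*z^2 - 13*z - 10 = (z - 5)*(z^2 + 3*z + 2) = (z - 5)*(z + 2)*(z + 1)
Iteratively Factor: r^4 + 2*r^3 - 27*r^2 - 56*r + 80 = (r + 4)*(r^3 - 2*r^2 - 19*r + 20) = (r - 1)*(r + 4)*(r^2 - r - 20) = (r - 5)*(r - 1)*(r + 4)*(r + 4)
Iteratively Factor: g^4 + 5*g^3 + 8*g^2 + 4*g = (g + 2)*(g^3 + 3*g^2 + 2*g) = g*(g + 2)*(g^2 + 3*g + 2) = g*(g + 1)*(g + 2)*(g + 2)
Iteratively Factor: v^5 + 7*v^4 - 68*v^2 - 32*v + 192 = (v - 2)*(v^4 + 9*v^3 + 18*v^2 - 32*v - 96) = (v - 2)*(v + 3)*(v^3 + 6*v^2 - 32) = (v - 2)*(v + 3)*(v + 4)*(v^2 + 2*v - 8) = (v - 2)*(v + 3)*(v + 4)^2*(v - 2)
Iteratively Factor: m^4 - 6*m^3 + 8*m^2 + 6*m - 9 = (m - 3)*(m^3 - 3*m^2 - m + 3) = (m - 3)^2*(m^2 - 1) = (m - 3)^2*(m - 1)*(m + 1)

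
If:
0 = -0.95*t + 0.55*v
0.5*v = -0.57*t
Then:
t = 0.00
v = 0.00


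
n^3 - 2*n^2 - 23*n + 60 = (n - 4)*(n - 3)*(n + 5)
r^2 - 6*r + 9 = (r - 3)^2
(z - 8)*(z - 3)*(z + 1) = z^3 - 10*z^2 + 13*z + 24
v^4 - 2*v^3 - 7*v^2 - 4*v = v*(v - 4)*(v + 1)^2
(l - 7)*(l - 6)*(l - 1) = l^3 - 14*l^2 + 55*l - 42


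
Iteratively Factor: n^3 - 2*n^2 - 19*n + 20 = (n - 1)*(n^2 - n - 20) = (n - 1)*(n + 4)*(n - 5)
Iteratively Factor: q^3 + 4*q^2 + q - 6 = (q + 2)*(q^2 + 2*q - 3) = (q - 1)*(q + 2)*(q + 3)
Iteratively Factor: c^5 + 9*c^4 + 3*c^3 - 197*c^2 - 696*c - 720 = (c + 3)*(c^4 + 6*c^3 - 15*c^2 - 152*c - 240) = (c + 3)*(c + 4)*(c^3 + 2*c^2 - 23*c - 60) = (c + 3)*(c + 4)^2*(c^2 - 2*c - 15) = (c + 3)^2*(c + 4)^2*(c - 5)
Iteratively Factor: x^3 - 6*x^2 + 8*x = (x - 2)*(x^2 - 4*x) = (x - 4)*(x - 2)*(x)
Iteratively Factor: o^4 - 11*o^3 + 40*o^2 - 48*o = (o)*(o^3 - 11*o^2 + 40*o - 48) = o*(o - 4)*(o^2 - 7*o + 12) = o*(o - 4)*(o - 3)*(o - 4)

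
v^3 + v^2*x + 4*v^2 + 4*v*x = v*(v + 4)*(v + x)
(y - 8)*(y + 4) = y^2 - 4*y - 32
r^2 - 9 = (r - 3)*(r + 3)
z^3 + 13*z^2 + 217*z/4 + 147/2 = (z + 7/2)^2*(z + 6)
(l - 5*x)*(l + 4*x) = l^2 - l*x - 20*x^2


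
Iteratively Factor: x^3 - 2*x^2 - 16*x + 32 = (x - 4)*(x^2 + 2*x - 8) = (x - 4)*(x + 4)*(x - 2)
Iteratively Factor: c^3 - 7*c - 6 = (c + 2)*(c^2 - 2*c - 3) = (c - 3)*(c + 2)*(c + 1)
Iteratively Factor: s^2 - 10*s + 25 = (s - 5)*(s - 5)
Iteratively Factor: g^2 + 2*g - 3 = (g + 3)*(g - 1)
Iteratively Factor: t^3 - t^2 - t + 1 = (t - 1)*(t^2 - 1) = (t - 1)*(t + 1)*(t - 1)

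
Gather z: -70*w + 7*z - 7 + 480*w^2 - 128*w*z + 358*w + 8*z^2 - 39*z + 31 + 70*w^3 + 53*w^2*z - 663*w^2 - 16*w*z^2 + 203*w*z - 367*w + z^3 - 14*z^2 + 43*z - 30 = 70*w^3 - 183*w^2 - 79*w + z^3 + z^2*(-16*w - 6) + z*(53*w^2 + 75*w + 11) - 6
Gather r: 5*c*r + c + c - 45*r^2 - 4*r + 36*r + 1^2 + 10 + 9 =2*c - 45*r^2 + r*(5*c + 32) + 20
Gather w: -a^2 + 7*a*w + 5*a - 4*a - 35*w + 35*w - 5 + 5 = -a^2 + 7*a*w + a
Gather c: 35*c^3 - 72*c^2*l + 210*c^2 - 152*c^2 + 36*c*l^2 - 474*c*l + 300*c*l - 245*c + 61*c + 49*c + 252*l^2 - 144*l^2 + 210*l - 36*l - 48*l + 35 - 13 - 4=35*c^3 + c^2*(58 - 72*l) + c*(36*l^2 - 174*l - 135) + 108*l^2 + 126*l + 18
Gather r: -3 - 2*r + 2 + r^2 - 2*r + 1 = r^2 - 4*r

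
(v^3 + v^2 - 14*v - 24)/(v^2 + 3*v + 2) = (v^2 - v - 12)/(v + 1)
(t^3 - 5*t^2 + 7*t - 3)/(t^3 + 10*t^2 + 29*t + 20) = (t^3 - 5*t^2 + 7*t - 3)/(t^3 + 10*t^2 + 29*t + 20)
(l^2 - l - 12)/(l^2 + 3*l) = (l - 4)/l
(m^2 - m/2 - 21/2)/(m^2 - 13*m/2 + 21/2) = (m + 3)/(m - 3)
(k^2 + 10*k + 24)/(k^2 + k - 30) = (k + 4)/(k - 5)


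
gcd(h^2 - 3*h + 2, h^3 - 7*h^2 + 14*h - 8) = h^2 - 3*h + 2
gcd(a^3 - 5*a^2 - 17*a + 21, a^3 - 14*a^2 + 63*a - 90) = 1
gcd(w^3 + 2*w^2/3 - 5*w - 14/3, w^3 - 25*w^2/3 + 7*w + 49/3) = w^2 - 4*w/3 - 7/3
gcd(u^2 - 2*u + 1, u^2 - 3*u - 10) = 1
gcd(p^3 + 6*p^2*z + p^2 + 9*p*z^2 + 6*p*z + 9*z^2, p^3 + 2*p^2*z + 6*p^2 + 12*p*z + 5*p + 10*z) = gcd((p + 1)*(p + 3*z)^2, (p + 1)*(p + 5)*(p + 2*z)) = p + 1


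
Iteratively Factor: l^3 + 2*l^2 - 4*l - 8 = (l + 2)*(l^2 - 4) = (l - 2)*(l + 2)*(l + 2)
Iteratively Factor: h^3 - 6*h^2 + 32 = (h - 4)*(h^2 - 2*h - 8) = (h - 4)*(h + 2)*(h - 4)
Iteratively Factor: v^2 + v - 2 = (v + 2)*(v - 1)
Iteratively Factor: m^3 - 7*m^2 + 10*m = (m - 5)*(m^2 - 2*m) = m*(m - 5)*(m - 2)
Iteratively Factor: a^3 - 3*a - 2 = (a - 2)*(a^2 + 2*a + 1) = (a - 2)*(a + 1)*(a + 1)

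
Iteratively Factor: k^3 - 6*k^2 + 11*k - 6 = (k - 1)*(k^2 - 5*k + 6) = (k - 3)*(k - 1)*(k - 2)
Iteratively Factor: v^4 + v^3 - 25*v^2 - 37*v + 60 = (v + 3)*(v^3 - 2*v^2 - 19*v + 20) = (v - 5)*(v + 3)*(v^2 + 3*v - 4) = (v - 5)*(v + 3)*(v + 4)*(v - 1)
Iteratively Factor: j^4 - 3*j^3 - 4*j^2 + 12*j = (j - 2)*(j^3 - j^2 - 6*j) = (j - 2)*(j + 2)*(j^2 - 3*j) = j*(j - 2)*(j + 2)*(j - 3)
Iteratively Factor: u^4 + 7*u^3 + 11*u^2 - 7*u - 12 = (u + 1)*(u^3 + 6*u^2 + 5*u - 12) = (u + 1)*(u + 4)*(u^2 + 2*u - 3) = (u - 1)*(u + 1)*(u + 4)*(u + 3)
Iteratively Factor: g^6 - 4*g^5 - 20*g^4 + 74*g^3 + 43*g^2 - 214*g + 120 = (g + 2)*(g^5 - 6*g^4 - 8*g^3 + 90*g^2 - 137*g + 60) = (g - 3)*(g + 2)*(g^4 - 3*g^3 - 17*g^2 + 39*g - 20) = (g - 3)*(g - 1)*(g + 2)*(g^3 - 2*g^2 - 19*g + 20) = (g - 3)*(g - 1)*(g + 2)*(g + 4)*(g^2 - 6*g + 5) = (g - 5)*(g - 3)*(g - 1)*(g + 2)*(g + 4)*(g - 1)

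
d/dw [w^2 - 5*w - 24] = 2*w - 5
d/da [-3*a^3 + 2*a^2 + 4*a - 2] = -9*a^2 + 4*a + 4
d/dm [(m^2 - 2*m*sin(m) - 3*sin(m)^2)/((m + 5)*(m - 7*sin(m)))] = ((-m - 5)*(7*cos(m) - 1)*(-m^2 + 2*m*sin(m) + 3*sin(m)^2) + (m - 7*sin(m))*(2*m + 10)*(-m*cos(m) + m - sin(m) - 3*sin(2*m)/2) + (m - 7*sin(m))*(-m^2 + 2*m*sin(m) + 3*sin(m)^2))/((m + 5)^2*(m - 7*sin(m))^2)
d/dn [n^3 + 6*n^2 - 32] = 3*n*(n + 4)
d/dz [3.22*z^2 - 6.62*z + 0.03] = 6.44*z - 6.62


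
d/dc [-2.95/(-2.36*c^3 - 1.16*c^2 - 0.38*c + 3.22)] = (-20.886*c^2 - 6.844*c - 1.121)/(2.36*c^3 + 1.16*c^2 + 0.38*c - 3.22)^2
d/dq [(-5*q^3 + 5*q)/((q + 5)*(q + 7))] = 5*(-q^4 - 24*q^3 - 106*q^2 + 35)/(q^4 + 24*q^3 + 214*q^2 + 840*q + 1225)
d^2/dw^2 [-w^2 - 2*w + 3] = -2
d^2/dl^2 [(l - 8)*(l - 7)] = 2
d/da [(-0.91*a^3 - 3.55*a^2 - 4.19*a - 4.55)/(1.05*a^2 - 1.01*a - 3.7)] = (-0.9555*a^4 + 1.8382*a^3 + 18.086*a^2 + 35.825*a + 10.9075)/(1.1025*a^4 - 2.121*a^3 - 6.7499*a^2 + 7.474*a + 13.69)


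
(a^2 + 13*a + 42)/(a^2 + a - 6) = (a^2 + 13*a + 42)/(a^2 + a - 6)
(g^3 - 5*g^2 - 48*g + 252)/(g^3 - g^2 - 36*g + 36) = (g^2 + g - 42)/(g^2 + 5*g - 6)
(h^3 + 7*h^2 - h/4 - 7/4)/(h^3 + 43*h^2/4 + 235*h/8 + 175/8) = 2*(4*h^2 - 1)/(8*h^2 + 30*h + 25)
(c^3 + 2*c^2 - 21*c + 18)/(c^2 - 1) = (c^2 + 3*c - 18)/(c + 1)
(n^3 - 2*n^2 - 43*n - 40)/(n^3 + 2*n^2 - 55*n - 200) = (n + 1)/(n + 5)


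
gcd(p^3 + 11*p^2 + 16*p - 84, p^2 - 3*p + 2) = p - 2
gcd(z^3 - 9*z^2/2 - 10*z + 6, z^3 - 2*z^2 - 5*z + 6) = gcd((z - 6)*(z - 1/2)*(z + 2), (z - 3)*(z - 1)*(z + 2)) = z + 2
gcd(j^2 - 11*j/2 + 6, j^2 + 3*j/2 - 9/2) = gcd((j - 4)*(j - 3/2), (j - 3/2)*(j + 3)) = j - 3/2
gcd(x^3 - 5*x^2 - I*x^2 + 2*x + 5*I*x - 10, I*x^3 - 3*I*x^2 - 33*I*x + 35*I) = 1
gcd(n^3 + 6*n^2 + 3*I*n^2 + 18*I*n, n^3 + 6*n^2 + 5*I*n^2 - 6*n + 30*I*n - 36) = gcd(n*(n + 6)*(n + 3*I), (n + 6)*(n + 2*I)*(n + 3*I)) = n^2 + n*(6 + 3*I) + 18*I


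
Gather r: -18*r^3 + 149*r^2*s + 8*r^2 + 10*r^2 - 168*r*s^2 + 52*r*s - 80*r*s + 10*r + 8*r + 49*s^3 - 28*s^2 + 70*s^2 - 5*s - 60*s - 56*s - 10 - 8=-18*r^3 + r^2*(149*s + 18) + r*(-168*s^2 - 28*s + 18) + 49*s^3 + 42*s^2 - 121*s - 18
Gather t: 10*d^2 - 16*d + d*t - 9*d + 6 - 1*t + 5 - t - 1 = 10*d^2 - 25*d + t*(d - 2) + 10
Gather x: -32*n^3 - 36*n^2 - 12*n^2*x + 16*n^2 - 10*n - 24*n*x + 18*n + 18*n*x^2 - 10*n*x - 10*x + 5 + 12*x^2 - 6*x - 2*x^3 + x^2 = -32*n^3 - 20*n^2 + 8*n - 2*x^3 + x^2*(18*n + 13) + x*(-12*n^2 - 34*n - 16) + 5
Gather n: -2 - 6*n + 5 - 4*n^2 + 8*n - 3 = -4*n^2 + 2*n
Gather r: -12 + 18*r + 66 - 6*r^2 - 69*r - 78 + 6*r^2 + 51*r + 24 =0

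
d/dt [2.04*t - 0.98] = 2.04000000000000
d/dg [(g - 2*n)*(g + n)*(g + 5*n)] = 3*g^2 + 8*g*n - 7*n^2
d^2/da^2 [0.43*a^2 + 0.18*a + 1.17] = 0.860000000000000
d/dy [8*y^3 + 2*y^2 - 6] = 4*y*(6*y + 1)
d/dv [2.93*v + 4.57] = 2.93000000000000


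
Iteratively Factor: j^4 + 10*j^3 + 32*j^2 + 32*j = (j + 4)*(j^3 + 6*j^2 + 8*j) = j*(j + 4)*(j^2 + 6*j + 8) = j*(j + 4)^2*(j + 2)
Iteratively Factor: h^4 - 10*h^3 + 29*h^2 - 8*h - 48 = (h - 4)*(h^3 - 6*h^2 + 5*h + 12) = (h - 4)^2*(h^2 - 2*h - 3) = (h - 4)^2*(h - 3)*(h + 1)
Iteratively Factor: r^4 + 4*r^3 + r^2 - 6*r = (r)*(r^3 + 4*r^2 + r - 6) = r*(r + 3)*(r^2 + r - 2) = r*(r + 2)*(r + 3)*(r - 1)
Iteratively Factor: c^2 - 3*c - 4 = (c - 4)*(c + 1)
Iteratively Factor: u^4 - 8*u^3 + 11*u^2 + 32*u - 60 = (u - 5)*(u^3 - 3*u^2 - 4*u + 12) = (u - 5)*(u - 2)*(u^2 - u - 6) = (u - 5)*(u - 3)*(u - 2)*(u + 2)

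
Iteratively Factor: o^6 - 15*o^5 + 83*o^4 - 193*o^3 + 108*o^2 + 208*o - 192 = (o - 4)*(o^5 - 11*o^4 + 39*o^3 - 37*o^2 - 40*o + 48) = (o - 4)*(o - 1)*(o^4 - 10*o^3 + 29*o^2 - 8*o - 48) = (o - 4)*(o - 1)*(o + 1)*(o^3 - 11*o^2 + 40*o - 48) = (o - 4)^2*(o - 1)*(o + 1)*(o^2 - 7*o + 12) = (o - 4)^3*(o - 1)*(o + 1)*(o - 3)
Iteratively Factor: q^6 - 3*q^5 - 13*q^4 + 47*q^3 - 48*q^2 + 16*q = (q - 4)*(q^5 + q^4 - 9*q^3 + 11*q^2 - 4*q) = (q - 4)*(q - 1)*(q^4 + 2*q^3 - 7*q^2 + 4*q) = q*(q - 4)*(q - 1)*(q^3 + 2*q^2 - 7*q + 4) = q*(q - 4)*(q - 1)*(q + 4)*(q^2 - 2*q + 1) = q*(q - 4)*(q - 1)^2*(q + 4)*(q - 1)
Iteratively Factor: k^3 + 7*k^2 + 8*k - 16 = (k + 4)*(k^2 + 3*k - 4) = (k + 4)^2*(k - 1)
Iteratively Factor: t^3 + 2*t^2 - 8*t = (t + 4)*(t^2 - 2*t) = t*(t + 4)*(t - 2)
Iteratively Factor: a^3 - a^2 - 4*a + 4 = (a - 2)*(a^2 + a - 2) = (a - 2)*(a + 2)*(a - 1)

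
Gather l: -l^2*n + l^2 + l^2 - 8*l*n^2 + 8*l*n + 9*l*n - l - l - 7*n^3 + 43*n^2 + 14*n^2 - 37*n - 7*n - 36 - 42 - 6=l^2*(2 - n) + l*(-8*n^2 + 17*n - 2) - 7*n^3 + 57*n^2 - 44*n - 84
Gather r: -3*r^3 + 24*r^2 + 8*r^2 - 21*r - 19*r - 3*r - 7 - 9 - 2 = -3*r^3 + 32*r^2 - 43*r - 18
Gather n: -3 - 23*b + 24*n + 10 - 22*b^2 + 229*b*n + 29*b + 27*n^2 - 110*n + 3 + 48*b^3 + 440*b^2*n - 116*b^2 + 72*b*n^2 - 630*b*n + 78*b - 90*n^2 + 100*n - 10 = 48*b^3 - 138*b^2 + 84*b + n^2*(72*b - 63) + n*(440*b^2 - 401*b + 14)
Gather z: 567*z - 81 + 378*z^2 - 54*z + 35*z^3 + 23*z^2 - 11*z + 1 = 35*z^3 + 401*z^2 + 502*z - 80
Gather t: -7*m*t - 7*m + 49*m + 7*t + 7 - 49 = 42*m + t*(7 - 7*m) - 42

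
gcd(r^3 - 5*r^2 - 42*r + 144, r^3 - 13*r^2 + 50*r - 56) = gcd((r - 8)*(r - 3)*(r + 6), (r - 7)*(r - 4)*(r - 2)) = 1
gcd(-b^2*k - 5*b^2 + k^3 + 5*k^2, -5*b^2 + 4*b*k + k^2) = b - k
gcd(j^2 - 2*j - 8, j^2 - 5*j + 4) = j - 4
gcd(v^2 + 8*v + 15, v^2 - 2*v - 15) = v + 3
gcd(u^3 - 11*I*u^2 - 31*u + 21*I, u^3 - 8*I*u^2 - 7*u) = u^2 - 8*I*u - 7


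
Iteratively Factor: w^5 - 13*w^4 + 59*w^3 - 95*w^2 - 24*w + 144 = (w - 4)*(w^4 - 9*w^3 + 23*w^2 - 3*w - 36) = (w - 4)*(w - 3)*(w^3 - 6*w^2 + 5*w + 12) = (w - 4)*(w - 3)*(w + 1)*(w^2 - 7*w + 12) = (w - 4)^2*(w - 3)*(w + 1)*(w - 3)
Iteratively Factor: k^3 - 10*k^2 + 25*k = (k - 5)*(k^2 - 5*k) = (k - 5)^2*(k)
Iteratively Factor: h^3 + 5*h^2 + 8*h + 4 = (h + 2)*(h^2 + 3*h + 2) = (h + 2)^2*(h + 1)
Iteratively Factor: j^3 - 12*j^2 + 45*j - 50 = (j - 2)*(j^2 - 10*j + 25) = (j - 5)*(j - 2)*(j - 5)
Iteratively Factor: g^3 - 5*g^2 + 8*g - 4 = (g - 2)*(g^2 - 3*g + 2) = (g - 2)^2*(g - 1)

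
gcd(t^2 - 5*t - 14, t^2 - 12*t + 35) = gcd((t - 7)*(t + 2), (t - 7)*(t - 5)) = t - 7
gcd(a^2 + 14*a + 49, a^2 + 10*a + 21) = a + 7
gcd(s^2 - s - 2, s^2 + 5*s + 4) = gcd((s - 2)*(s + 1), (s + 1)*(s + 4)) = s + 1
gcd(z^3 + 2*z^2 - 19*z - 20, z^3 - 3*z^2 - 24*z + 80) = z^2 + z - 20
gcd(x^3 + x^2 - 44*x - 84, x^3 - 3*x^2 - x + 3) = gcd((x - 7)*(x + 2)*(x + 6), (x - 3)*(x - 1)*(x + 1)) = 1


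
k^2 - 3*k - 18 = (k - 6)*(k + 3)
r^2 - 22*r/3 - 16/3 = (r - 8)*(r + 2/3)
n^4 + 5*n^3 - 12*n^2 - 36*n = n*(n - 3)*(n + 2)*(n + 6)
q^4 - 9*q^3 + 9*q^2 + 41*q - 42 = (q - 7)*(q - 3)*(q - 1)*(q + 2)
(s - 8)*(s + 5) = s^2 - 3*s - 40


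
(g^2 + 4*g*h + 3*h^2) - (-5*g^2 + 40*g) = 6*g^2 + 4*g*h - 40*g + 3*h^2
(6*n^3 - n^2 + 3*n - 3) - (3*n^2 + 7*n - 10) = 6*n^3 - 4*n^2 - 4*n + 7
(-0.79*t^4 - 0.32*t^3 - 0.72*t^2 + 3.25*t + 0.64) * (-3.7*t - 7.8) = 2.923*t^5 + 7.346*t^4 + 5.16*t^3 - 6.409*t^2 - 27.718*t - 4.992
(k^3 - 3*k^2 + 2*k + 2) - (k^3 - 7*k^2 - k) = 4*k^2 + 3*k + 2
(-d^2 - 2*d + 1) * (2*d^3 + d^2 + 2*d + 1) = -2*d^5 - 5*d^4 - 2*d^3 - 4*d^2 + 1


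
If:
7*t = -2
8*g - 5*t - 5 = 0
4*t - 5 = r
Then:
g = 25/56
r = -43/7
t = -2/7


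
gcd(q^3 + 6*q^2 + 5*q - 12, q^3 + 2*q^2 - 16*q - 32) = q + 4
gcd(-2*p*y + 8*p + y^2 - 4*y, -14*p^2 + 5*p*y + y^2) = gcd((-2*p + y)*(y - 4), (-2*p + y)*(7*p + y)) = -2*p + y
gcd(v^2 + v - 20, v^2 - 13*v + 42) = 1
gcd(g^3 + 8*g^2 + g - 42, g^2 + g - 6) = g^2 + g - 6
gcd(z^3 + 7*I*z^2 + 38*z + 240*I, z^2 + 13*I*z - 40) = z^2 + 13*I*z - 40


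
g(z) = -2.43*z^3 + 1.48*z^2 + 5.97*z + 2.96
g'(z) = -7.29*z^2 + 2.96*z + 5.97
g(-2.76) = 48.85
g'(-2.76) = -57.73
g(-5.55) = 430.83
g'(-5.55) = -235.01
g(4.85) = -210.50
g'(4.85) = -151.15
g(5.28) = -281.95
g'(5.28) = -181.63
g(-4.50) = 227.50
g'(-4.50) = -154.97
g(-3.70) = 124.22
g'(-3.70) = -104.78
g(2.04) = 0.67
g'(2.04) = -18.33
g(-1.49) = 5.39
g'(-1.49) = -14.62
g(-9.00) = 1840.58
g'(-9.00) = -611.16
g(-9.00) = 1840.58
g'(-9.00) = -611.16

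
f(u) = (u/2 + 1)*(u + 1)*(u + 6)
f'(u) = (u/2 + 1)*(u + 1) + (u/2 + 1)*(u + 6) + (u + 1)*(u + 6)/2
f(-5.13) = 5.62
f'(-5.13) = 3.31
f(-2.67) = 1.86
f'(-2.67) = -3.34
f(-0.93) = 0.19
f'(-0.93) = 2.93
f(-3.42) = 4.43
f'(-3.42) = -3.24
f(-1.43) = -0.56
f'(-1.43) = 0.20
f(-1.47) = -0.56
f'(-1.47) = 0.01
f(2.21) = 55.48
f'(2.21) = 37.22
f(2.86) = 83.11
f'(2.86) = 48.01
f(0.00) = 6.00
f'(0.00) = 10.00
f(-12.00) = -330.00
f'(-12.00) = 118.00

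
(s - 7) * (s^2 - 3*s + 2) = s^3 - 10*s^2 + 23*s - 14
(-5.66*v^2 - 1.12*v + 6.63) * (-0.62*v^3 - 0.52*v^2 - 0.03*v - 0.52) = 3.5092*v^5 + 3.6376*v^4 - 3.3584*v^3 - 0.4708*v^2 + 0.3835*v - 3.4476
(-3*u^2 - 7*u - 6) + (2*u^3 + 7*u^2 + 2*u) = 2*u^3 + 4*u^2 - 5*u - 6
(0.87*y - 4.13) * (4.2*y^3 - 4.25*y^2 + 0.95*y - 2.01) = 3.654*y^4 - 21.0435*y^3 + 18.379*y^2 - 5.6722*y + 8.3013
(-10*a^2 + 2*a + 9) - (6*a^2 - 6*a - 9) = -16*a^2 + 8*a + 18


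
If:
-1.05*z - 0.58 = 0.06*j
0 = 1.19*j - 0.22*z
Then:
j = -0.10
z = -0.55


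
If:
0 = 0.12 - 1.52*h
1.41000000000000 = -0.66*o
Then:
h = 0.08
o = -2.14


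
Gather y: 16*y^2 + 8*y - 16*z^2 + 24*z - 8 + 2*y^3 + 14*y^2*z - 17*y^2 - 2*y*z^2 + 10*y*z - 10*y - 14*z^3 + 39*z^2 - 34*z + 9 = 2*y^3 + y^2*(14*z - 1) + y*(-2*z^2 + 10*z - 2) - 14*z^3 + 23*z^2 - 10*z + 1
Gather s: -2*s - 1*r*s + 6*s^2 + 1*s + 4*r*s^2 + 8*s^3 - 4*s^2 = 8*s^3 + s^2*(4*r + 2) + s*(-r - 1)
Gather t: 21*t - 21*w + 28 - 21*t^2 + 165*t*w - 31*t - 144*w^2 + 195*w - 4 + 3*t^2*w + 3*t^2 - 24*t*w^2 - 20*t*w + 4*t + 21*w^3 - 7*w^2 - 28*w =t^2*(3*w - 18) + t*(-24*w^2 + 145*w - 6) + 21*w^3 - 151*w^2 + 146*w + 24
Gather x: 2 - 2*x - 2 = -2*x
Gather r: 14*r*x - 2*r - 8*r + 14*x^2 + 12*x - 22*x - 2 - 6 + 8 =r*(14*x - 10) + 14*x^2 - 10*x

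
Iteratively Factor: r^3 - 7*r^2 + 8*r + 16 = (r - 4)*(r^2 - 3*r - 4) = (r - 4)^2*(r + 1)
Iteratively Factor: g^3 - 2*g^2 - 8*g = (g + 2)*(g^2 - 4*g) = (g - 4)*(g + 2)*(g)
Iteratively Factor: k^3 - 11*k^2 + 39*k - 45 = (k - 3)*(k^2 - 8*k + 15) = (k - 3)^2*(k - 5)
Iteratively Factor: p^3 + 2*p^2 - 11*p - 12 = (p + 4)*(p^2 - 2*p - 3) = (p + 1)*(p + 4)*(p - 3)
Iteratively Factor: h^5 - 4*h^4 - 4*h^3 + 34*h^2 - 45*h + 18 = (h - 3)*(h^4 - h^3 - 7*h^2 + 13*h - 6) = (h - 3)*(h + 3)*(h^3 - 4*h^2 + 5*h - 2) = (h - 3)*(h - 1)*(h + 3)*(h^2 - 3*h + 2) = (h - 3)*(h - 2)*(h - 1)*(h + 3)*(h - 1)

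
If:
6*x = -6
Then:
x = -1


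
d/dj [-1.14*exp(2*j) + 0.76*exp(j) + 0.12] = (0.76 - 2.28*exp(j))*exp(j)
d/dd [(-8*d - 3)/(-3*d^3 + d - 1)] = (24*d^3 - 8*d - (8*d + 3)*(9*d^2 - 1) + 8)/(3*d^3 - d + 1)^2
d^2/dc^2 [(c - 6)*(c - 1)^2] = 6*c - 16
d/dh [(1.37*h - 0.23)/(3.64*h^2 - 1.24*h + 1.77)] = (-4.9868*h^2 + 1.6744*h + 2.1397)/(13.2496*h^4 - 9.0272*h^3 + 14.4232*h^2 - 4.3896*h + 3.1329)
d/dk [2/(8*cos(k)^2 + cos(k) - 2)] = 2*(16*cos(k) + 1)*sin(k)/(8*cos(k)^2 + cos(k) - 2)^2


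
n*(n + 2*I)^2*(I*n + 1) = I*n^4 - 3*n^3 - 4*n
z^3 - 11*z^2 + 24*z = z*(z - 8)*(z - 3)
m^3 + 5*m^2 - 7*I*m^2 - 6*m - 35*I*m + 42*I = (m - 1)*(m + 6)*(m - 7*I)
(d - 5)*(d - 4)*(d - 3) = d^3 - 12*d^2 + 47*d - 60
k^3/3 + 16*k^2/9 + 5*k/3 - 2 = (k/3 + 1)*(k - 2/3)*(k + 3)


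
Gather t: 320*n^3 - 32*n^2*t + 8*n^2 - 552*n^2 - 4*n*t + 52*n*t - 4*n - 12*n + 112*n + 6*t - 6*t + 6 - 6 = 320*n^3 - 544*n^2 + 96*n + t*(-32*n^2 + 48*n)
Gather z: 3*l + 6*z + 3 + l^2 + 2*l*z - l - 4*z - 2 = l^2 + 2*l + z*(2*l + 2) + 1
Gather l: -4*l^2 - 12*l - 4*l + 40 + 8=-4*l^2 - 16*l + 48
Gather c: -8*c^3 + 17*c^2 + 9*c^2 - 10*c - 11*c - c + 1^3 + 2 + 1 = -8*c^3 + 26*c^2 - 22*c + 4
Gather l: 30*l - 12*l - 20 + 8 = 18*l - 12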